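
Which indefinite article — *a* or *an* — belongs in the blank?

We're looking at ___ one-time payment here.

a

The indefinite article is chosen by the initial *sound* of the following word, not its spelling.
*one-time* begins with the sound /wʌ/ (*one* pronounced /wʌn/) — a consonant sound.
So the article is *a*: We're looking at a one-time payment here.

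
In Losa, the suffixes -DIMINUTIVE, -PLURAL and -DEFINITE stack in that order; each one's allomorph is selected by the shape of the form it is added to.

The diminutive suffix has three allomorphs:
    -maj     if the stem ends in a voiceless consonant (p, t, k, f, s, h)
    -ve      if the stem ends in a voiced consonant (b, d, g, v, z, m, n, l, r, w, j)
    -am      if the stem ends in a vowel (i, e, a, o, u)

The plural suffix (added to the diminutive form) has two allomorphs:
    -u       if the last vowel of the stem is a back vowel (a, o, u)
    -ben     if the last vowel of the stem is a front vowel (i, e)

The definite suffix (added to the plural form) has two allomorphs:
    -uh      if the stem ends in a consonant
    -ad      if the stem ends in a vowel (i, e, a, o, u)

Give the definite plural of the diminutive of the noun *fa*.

Since the final sound of *fa* is /a/ (a vowel), it takes -am, giving *faam*.
The diminutive form *faam*: last vowel = /a/, a back vowel → -u → *faamu*.
Since the final sound of the plural form *faamu* is /u/ (a vowel), it takes -ad, giving *faamuad*.

faamuad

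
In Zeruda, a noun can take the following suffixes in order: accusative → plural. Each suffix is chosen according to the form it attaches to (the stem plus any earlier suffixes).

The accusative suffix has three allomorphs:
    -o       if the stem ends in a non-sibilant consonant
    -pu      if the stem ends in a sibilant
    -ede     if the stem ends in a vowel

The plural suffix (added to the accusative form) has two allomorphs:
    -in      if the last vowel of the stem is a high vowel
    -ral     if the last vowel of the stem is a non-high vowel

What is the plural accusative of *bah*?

bahoral

*bah*: final sound = /h/, a non-sibilant consonant → -o → *baho*.
The accusative form *baho*: last vowel = /o/, a non-high vowel → -ral → *bahoral*.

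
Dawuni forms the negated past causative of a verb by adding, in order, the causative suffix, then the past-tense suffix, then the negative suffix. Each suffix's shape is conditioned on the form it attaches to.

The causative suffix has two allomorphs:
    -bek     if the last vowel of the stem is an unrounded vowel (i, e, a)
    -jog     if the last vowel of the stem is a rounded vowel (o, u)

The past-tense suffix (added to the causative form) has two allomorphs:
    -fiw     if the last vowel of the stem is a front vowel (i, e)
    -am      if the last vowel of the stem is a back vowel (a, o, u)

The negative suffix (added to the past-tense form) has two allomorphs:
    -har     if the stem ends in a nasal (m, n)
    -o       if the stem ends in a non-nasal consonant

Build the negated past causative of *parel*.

Since the last vowel of *parel* is /e/ (an unrounded vowel), it takes -bek, giving *parelbek*.
Since the last vowel of the causative form *parelbek* is /e/ (a front vowel), it takes -fiw, giving *parelbekfiw*.
The final consonant of the past-tense form *parelbekfiw* is /w/, which is non-nasal, so the negative suffix is -o, giving *parelbekfiwo*.

parelbekfiwo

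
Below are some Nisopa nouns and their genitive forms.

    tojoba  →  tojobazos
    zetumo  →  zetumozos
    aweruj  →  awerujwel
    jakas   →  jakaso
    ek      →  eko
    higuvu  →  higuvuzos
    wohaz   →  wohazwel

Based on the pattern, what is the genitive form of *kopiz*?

The pattern is voicing of the final sound: -o when the stem ends in a voiceless consonant (*jakas*, *ek*); -wel when the stem ends in a voiced consonant (*aweruj*, *wohaz*); -zos when the stem ends in a vowel (*tojoba*, *zetumo*, *higuvu*).
The final sound of *kopiz* is /z/, which is a voiced consonant, so the suffix is -wel, giving *kopizwel*.

kopizwel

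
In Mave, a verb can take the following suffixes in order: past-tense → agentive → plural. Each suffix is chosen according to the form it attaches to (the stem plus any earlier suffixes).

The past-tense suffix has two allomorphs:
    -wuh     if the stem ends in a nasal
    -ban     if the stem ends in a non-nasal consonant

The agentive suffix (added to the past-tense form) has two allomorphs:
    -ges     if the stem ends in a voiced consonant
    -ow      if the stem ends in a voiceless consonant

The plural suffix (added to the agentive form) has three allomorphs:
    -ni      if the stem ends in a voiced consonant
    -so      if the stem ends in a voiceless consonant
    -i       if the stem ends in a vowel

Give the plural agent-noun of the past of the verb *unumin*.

unuminwuhowni

*unumin* — final consonant /n/ (a nasal) → -wuh → *unuminwuh*.
Since the final consonant of the past-tense form *unuminwuh* is /h/ (voiceless), it takes -ow, giving *unuminwuhow*.
The agentive form *unuminwuhow*: final sound = /w/, a voiced consonant → -ni → *unuminwuhowni*.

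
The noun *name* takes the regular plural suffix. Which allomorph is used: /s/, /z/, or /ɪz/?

The stem *name* ends in a voiced non-sibilant sound.
The plural suffix surfaces as /ɪz/ after sibilants, /s/ after other voiceless consonants, and /z/ after other voiced sounds.
So the plural -s on *name* is pronounced /z/.

/z/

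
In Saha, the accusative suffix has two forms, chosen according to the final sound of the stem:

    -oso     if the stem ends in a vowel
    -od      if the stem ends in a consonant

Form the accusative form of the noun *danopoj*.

danopojod

*danopoj* — final sound /j/ (a consonant) → -od → *danopojod*.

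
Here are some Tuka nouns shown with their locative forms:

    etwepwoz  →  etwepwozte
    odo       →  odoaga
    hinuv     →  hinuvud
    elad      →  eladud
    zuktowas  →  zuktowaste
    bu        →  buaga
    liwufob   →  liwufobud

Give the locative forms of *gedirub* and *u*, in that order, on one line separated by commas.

gedirubud, uaga

The suffix is conditioned by the final sound: -te when the stem ends in a sibilant (*etwepwoz*, *zuktowas*); -ud when the stem ends in a non-sibilant consonant (*hinuv*, *elad*, *liwufob*); -aga when the stem ends in a vowel (*odo*, *bu*).
*gedirub*: final sound = /b/, a non-sibilant consonant → -ud → *gedirubud*.
*u*: final sound = /u/, a vowel → -aga → *uaga*.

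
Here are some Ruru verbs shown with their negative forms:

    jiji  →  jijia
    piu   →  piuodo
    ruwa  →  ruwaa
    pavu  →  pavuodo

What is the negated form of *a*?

Looking at the last vowel of each stem: -odo when the last vowel of the stem is a rounded vowel (*piu*, *pavu*); -a when the last vowel of the stem is an unrounded vowel (*jiji*, *ruwa*).
*a* — last vowel /a/ (an unrounded vowel) → -a → *aa*.

aa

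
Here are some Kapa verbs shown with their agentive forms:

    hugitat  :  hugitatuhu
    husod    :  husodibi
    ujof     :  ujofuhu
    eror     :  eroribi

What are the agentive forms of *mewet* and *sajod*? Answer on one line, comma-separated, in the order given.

mewetuhu, sajodibi

The suffix is conditioned by the final consonant: -uhu when the stem ends in a voiceless consonant (*hugitat*, *ujof*); -ibi when the stem ends in a voiced consonant (*husod*, *eror*).
*mewet*: final consonant = /t/, voiceless → -uhu → *mewetuhu*.
*sajod* — final consonant /d/ (voiced) → -ibi → *sajodibi*.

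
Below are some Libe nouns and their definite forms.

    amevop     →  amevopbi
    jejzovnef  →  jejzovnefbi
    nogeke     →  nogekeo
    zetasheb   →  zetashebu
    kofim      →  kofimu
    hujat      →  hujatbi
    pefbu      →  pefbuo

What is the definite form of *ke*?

keo

The suffix is conditioned by the final sound: -bi when the stem ends in a voiceless consonant (*amevop*, *jejzovnef*, *hujat*); -u when the stem ends in a voiced consonant (*zetasheb*, *kofim*); -o when the stem ends in a vowel (*nogeke*, *pefbu*).
*ke*: final sound = /e/, a vowel → -o → *keo*.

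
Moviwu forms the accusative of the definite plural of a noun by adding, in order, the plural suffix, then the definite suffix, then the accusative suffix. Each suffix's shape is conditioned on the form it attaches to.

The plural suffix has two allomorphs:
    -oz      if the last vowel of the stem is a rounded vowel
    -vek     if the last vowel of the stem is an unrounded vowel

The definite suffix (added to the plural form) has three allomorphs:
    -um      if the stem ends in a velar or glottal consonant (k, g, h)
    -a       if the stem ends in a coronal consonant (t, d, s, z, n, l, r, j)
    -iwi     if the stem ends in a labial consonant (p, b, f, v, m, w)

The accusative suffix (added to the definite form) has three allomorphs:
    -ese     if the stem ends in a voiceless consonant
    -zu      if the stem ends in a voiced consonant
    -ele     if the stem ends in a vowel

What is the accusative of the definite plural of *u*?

*u*: last vowel = /u/, a rounded vowel → -oz → *uoz*.
Since the final consonant of the plural form *uoz* is /z/ (coronal), it takes -a, giving *uoza*.
The definite form *uoza*: final sound = /a/, a vowel → -ele → *uozaele*.

uozaele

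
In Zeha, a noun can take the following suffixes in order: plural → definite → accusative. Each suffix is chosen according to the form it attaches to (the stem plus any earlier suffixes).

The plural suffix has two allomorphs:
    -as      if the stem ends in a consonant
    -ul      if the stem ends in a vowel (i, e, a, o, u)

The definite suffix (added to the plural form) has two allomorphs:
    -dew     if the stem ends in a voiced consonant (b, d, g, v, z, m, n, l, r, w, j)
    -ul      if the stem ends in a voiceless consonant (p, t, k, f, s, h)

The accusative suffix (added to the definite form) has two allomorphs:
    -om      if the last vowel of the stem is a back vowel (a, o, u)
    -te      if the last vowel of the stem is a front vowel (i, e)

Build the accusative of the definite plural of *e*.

euldewte

The final sound of *e* is /e/, which is a vowel, so the plural suffix is -ul, giving *eul*.
Since the final consonant of the plural form *eul* is /l/ (voiced), it takes -dew, giving *euldew*.
The definite form *euldew* — last vowel /e/ (a front vowel) → -te → *euldewte*.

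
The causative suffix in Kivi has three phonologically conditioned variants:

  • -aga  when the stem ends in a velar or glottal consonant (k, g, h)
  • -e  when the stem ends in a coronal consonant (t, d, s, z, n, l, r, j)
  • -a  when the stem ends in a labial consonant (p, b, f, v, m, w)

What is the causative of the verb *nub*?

nuba

*nub* — final consonant /b/ (labial) → -a → *nuba*.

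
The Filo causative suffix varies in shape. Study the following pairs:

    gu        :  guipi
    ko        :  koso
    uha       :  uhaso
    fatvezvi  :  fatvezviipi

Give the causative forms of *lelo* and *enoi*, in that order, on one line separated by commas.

The pattern is height harmony: -ipi when the last vowel of the stem is a high vowel (*gu*, *fatvezvi*); -so when the last vowel of the stem is a non-high vowel (*ko*, *uha*).
Since the last vowel of *lelo* is /o/ (a non-high vowel), it takes -so, giving *leloso*.
*enoi* — last vowel /i/ (a high vowel) → -ipi → *enoiipi*.

leloso, enoiipi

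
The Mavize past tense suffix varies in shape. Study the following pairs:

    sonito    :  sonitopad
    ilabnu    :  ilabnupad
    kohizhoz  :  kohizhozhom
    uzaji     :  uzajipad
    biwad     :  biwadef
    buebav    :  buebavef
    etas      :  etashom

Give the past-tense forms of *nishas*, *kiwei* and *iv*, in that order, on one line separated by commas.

The suffix is conditioned by the final sound: -hom when the stem ends in a sibilant (*kohizhoz*, *etas*); -ef when the stem ends in a non-sibilant consonant (*biwad*, *buebav*); -pad when the stem ends in a vowel (*sonito*, *ilabnu*, *uzaji*).
*nishas* — final sound /s/ (a sibilant) → -hom → *nishashom*.
*kiwei* — final sound /i/ (a vowel) → -pad → *kiweipad*.
The final sound of *iv* is /v/, which is a non-sibilant consonant, so the suffix is -ef, giving *ivef*.

nishashom, kiweipad, ivef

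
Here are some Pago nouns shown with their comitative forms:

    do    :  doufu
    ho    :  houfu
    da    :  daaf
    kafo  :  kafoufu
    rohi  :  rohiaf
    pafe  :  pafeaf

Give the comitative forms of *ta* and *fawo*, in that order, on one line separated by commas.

The suffix is conditioned by the last vowel: -ufu when the last vowel of the stem is a rounded vowel (*do*, *ho*, *kafo*); -af when the last vowel of the stem is an unrounded vowel (*da*, *rohi*, *pafe*).
*ta*: last vowel = /a/, an unrounded vowel → -af → *taaf*.
*fawo* — last vowel /o/ (a rounded vowel) → -ufu → *fawoufu*.

taaf, fawoufu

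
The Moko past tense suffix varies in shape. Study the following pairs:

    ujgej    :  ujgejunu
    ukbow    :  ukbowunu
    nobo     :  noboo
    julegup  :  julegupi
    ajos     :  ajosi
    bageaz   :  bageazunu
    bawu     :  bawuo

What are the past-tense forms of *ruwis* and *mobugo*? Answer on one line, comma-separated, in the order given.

ruwisi, mobugoo

The pattern is voicing of the final sound: -i when the stem ends in a voiceless consonant (*julegup*, *ajos*); -unu when the stem ends in a voiced consonant (*ujgej*, *ukbow*, *bageaz*); -o when the stem ends in a vowel (*nobo*, *bawu*).
*ruwis* — final sound /s/ (a voiceless consonant) → -i → *ruwisi*.
*mobugo*: final sound = /o/, a vowel → -o → *mobugoo*.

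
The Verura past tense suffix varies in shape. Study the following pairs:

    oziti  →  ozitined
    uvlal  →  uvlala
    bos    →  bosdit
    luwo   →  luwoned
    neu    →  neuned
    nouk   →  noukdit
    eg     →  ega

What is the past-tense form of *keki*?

kekined

Looking at the final sound of each stem: -dit when the stem ends in a voiceless consonant (*bos*, *nouk*); -a when the stem ends in a voiced consonant (*uvlal*, *eg*); -ned when the stem ends in a vowel (*oziti*, *luwo*, *neu*).
Since the final sound of *keki* is /i/ (a vowel), it takes -ned, giving *kekined*.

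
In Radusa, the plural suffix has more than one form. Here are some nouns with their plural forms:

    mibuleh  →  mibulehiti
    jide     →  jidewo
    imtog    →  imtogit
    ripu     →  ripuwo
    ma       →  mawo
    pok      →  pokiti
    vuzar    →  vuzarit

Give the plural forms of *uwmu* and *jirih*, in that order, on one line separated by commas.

The alternation tracks the final sound of the stem — -iti when the stem ends in a voiceless consonant (*mibuleh*, *pok*); -it when the stem ends in a voiced consonant (*imtog*, *vuzar*); -wo when the stem ends in a vowel (*jide*, *ripu*, *ma*).
*uwmu*: final sound = /u/, a vowel → -wo → *uwmuwo*.
Since the final sound of *jirih* is /h/ (a voiceless consonant), it takes -iti, giving *jirihiti*.

uwmuwo, jirihiti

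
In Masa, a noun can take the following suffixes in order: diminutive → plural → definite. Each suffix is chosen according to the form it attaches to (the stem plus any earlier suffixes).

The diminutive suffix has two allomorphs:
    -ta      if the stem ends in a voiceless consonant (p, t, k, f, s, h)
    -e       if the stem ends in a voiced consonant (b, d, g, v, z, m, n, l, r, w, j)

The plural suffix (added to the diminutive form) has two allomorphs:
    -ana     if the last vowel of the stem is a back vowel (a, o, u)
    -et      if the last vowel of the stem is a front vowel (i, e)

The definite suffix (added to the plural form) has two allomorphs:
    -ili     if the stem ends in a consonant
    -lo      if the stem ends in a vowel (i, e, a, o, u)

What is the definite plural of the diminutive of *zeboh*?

zebohtaanalo

The final consonant of *zeboh* is /h/, which is voiceless, so the diminutive suffix is -ta, giving *zebohta*.
The last vowel of the diminutive form *zebohta* is /a/, which is a back vowel, so the plural suffix is -ana, giving *zebohtaana*.
Since the final sound of the plural form *zebohtaana* is /a/ (a vowel), it takes -lo, giving *zebohtaanalo*.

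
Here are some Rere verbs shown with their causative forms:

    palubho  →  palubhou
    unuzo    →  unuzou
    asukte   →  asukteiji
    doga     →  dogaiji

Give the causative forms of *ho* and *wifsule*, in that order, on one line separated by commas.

Looking at the last vowel of each stem: -u when the last vowel of the stem is a rounded vowel (*palubho*, *unuzo*); -iji when the last vowel of the stem is an unrounded vowel (*asukte*, *doga*).
*ho*: last vowel = /o/, a rounded vowel → -u → *hou*.
*wifsule*: last vowel = /e/, an unrounded vowel → -iji → *wifsuleiji*.

hou, wifsuleiji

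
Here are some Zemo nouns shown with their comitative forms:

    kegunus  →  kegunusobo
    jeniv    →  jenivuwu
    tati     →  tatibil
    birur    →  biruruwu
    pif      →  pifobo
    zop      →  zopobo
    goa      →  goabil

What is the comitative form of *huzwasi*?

huzwasibil

The suffix is conditioned by the final sound: -obo when the stem ends in a voiceless consonant (*kegunus*, *pif*, *zop*); -uwu when the stem ends in a voiced consonant (*jeniv*, *birur*); -bil when the stem ends in a vowel (*tati*, *goa*).
The final sound of *huzwasi* is /i/, which is a vowel, so the suffix is -bil, giving *huzwasibil*.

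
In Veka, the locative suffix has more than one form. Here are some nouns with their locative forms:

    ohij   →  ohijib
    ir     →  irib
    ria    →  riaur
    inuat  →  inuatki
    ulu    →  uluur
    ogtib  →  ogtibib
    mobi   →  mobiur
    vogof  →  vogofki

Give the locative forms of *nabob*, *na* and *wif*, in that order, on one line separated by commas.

nabobib, naur, wifki

The pattern is voicing of the final sound: -ki when the stem ends in a voiceless consonant (*inuat*, *vogof*); -ib when the stem ends in a voiced consonant (*ohij*, *ir*, *ogtib*); -ur when the stem ends in a vowel (*ria*, *ulu*, *mobi*).
The final sound of *nabob* is /b/, which is a voiced consonant, so the suffix is -ib, giving *nabobib*.
*na* — final sound /a/ (a vowel) → -ur → *naur*.
*wif* — final sound /f/ (a voiceless consonant) → -ki → *wifki*.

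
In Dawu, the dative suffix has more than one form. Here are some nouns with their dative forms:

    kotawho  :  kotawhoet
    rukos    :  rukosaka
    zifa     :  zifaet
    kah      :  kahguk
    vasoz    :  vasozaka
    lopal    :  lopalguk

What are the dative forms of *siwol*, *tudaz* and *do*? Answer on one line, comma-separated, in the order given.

siwolguk, tudazaka, doet

The suffix is conditioned by the final sound: -aka when the stem ends in a sibilant (*rukos*, *vasoz*); -guk when the stem ends in a non-sibilant consonant (*kah*, *lopal*); -et when the stem ends in a vowel (*kotawho*, *zifa*).
Since the final sound of *siwol* is /l/ (a non-sibilant consonant), it takes -guk, giving *siwolguk*.
The final sound of *tudaz* is /z/, which is a sibilant, so the suffix is -aka, giving *tudazaka*.
The final sound of *do* is /o/, which is a vowel, so the suffix is -et, giving *doet*.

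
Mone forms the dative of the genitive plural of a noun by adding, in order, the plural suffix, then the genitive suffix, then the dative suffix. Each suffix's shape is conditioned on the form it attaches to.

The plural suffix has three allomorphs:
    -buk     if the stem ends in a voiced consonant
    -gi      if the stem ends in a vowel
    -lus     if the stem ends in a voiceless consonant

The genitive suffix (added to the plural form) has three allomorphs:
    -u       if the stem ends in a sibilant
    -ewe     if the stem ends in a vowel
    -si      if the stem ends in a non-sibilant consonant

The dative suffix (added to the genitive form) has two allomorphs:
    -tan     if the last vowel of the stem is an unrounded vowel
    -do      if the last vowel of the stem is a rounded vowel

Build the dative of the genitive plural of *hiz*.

hizbuksitan

*hiz* — final sound /z/ (a voiced consonant) → -buk → *hizbuk*.
The plural form *hizbuk* — final sound /k/ (a non-sibilant consonant) → -si → *hizbuksi*.
The genitive form *hizbuksi*: last vowel = /i/, an unrounded vowel → -tan → *hizbuksitan*.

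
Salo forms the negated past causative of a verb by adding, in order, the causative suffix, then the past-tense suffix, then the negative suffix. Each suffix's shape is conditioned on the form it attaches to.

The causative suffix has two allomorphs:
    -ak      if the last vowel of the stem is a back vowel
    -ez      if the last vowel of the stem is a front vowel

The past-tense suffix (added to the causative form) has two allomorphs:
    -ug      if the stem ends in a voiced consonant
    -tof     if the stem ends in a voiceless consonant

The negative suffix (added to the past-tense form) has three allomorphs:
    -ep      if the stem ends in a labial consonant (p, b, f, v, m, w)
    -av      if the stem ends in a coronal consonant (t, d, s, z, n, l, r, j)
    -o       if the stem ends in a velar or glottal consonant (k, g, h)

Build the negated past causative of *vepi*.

vepiezugo

*vepi* — last vowel /i/ (a front vowel) → -ez → *vepiez*.
The causative form *vepiez* — final consonant /z/ (voiced) → -ug → *vepiezug*.
The past-tense form *vepiezug* — final consonant /g/ (velar/glottal) → -o → *vepiezugo*.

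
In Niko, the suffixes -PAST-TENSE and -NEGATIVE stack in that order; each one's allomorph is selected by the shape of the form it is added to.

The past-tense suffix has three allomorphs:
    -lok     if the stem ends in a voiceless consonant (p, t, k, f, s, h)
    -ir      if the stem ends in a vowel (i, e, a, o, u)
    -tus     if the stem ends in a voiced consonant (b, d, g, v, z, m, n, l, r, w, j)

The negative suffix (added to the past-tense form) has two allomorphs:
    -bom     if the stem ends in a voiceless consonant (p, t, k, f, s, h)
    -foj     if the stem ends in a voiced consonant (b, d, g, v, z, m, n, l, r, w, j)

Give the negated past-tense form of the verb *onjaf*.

*onjaf*: final sound = /f/, a voiceless consonant → -lok → *onjaflok*.
The final consonant of the past-tense form *onjaflok* is /k/, which is voiceless, so the negative suffix is -bom, giving *onjaflokbom*.

onjaflokbom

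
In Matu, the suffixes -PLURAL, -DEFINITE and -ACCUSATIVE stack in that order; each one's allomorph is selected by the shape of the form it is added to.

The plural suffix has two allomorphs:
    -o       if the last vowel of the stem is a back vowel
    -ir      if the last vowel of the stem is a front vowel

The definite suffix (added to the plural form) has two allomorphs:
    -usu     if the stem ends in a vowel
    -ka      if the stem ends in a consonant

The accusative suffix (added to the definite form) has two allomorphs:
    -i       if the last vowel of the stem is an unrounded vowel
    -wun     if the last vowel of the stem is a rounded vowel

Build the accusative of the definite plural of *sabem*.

The last vowel of *sabem* is /e/, which is a front vowel, so the plural suffix is -ir, giving *sabemir*.
The plural form *sabemir*: final sound = /r/, a consonant → -ka → *sabemirka*.
The definite form *sabemirka*: last vowel = /a/, an unrounded vowel → -i → *sabemirkai*.

sabemirkai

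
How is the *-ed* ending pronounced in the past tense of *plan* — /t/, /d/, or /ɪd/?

The stem *plan* ends in a voiced sound other than /d/.
The -ed suffix is realized as /ɪd/ after /t, d/; as /t/ after other voiceless consonants; and as /d/ after other voiced sounds.
So -ed on *plan* is pronounced /d/.

/d/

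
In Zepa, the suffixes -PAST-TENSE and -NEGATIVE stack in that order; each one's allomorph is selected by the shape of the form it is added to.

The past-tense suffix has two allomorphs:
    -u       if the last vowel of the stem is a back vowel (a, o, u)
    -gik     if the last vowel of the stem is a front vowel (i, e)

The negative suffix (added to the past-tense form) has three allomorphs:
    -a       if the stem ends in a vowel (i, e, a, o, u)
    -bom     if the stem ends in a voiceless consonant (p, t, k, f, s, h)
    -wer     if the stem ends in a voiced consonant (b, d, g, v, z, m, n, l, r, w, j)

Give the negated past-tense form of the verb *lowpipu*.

lowpipuua

*lowpipu*: last vowel = /u/, a back vowel → -u → *lowpipuu*.
The past-tense form *lowpipuu*: final sound = /u/, a vowel → -a → *lowpipuua*.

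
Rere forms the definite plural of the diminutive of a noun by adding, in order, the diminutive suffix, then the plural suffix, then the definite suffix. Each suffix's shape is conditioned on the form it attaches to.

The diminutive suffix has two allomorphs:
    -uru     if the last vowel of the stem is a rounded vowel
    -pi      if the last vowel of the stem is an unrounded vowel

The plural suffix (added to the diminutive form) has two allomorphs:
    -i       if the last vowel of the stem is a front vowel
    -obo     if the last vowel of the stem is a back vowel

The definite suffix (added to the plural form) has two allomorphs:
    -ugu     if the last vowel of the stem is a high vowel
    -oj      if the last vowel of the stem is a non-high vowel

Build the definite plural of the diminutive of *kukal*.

kukalpiiugu

Since the last vowel of *kukal* is /a/ (an unrounded vowel), it takes -pi, giving *kukalpi*.
Since the last vowel of the diminutive form *kukalpi* is /i/ (a front vowel), it takes -i, giving *kukalpii*.
The last vowel of the plural form *kukalpii* is /i/, which is a high vowel, so the definite suffix is -ugu, giving *kukalpiiugu*.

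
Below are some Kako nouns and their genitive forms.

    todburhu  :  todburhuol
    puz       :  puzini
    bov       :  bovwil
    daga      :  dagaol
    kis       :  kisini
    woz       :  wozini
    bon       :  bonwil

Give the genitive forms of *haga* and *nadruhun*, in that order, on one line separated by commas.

hagaol, nadruhunwil

The alternation tracks the final sound of the stem — -ini when the stem ends in a sibilant (*puz*, *kis*, *woz*); -wil when the stem ends in a non-sibilant consonant (*bov*, *bon*); -ol when the stem ends in a vowel (*todburhu*, *daga*).
The final sound of *haga* is /a/, which is a vowel, so the suffix is -ol, giving *hagaol*.
*nadruhun*: final sound = /n/, a non-sibilant consonant → -wil → *nadruhunwil*.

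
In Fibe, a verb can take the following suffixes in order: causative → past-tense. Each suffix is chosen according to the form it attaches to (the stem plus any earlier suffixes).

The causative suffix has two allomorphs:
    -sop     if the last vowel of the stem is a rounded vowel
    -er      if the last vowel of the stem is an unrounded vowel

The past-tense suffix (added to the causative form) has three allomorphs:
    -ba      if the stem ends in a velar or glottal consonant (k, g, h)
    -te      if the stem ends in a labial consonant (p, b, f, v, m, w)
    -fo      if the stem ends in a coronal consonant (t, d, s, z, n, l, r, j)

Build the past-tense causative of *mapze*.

mapzeerfo

Since the last vowel of *mapze* is /e/ (an unrounded vowel), it takes -er, giving *mapzeer*.
The causative form *mapzeer* — final consonant /r/ (coronal) → -fo → *mapzeerfo*.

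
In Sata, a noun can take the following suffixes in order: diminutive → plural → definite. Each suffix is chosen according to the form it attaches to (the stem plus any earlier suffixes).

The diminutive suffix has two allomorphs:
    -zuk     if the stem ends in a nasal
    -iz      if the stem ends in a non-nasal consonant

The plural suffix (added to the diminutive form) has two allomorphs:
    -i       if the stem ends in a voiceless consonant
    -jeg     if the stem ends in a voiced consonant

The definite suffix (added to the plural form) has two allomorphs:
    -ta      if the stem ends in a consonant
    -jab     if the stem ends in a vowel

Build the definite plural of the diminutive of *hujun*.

Since the final consonant of *hujun* is /n/ (a nasal), it takes -zuk, giving *hujunzuk*.
The final consonant of the diminutive form *hujunzuk* is /k/, which is voiceless, so the plural suffix is -i, giving *hujunzuki*.
The plural form *hujunzuki*: final sound = /i/, a vowel → -jab → *hujunzukijab*.

hujunzukijab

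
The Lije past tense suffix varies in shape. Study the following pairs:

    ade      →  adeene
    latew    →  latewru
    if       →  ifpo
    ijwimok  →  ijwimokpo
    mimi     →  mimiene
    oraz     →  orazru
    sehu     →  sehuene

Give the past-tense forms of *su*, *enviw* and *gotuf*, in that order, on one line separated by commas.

The alternation tracks the final sound of the stem — -po when the stem ends in a voiceless consonant (*if*, *ijwimok*); -ru when the stem ends in a voiced consonant (*latew*, *oraz*); -ene when the stem ends in a vowel (*ade*, *mimi*, *sehu*).
*su*: final sound = /u/, a vowel → -ene → *suene*.
The final sound of *enviw* is /w/, which is a voiced consonant, so the suffix is -ru, giving *enviwru*.
*gotuf* — final sound /f/ (a voiceless consonant) → -po → *gotufpo*.

suene, enviwru, gotufpo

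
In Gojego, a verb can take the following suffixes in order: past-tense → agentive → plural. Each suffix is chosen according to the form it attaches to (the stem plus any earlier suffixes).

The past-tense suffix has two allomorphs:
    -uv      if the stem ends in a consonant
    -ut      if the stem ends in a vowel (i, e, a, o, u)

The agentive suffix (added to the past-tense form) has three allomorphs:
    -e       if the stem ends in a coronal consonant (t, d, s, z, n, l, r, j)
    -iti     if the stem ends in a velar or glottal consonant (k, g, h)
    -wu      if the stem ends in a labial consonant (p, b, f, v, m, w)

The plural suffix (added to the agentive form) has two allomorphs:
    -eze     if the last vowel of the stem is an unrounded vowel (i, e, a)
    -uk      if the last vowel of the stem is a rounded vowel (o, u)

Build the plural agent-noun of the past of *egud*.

The final sound of *egud* is /d/, which is a consonant, so the past-tense suffix is -uv, giving *eguduv*.
The past-tense form *eguduv*: final consonant = /v/, labial → -wu → *eguduvwu*.
The agentive form *eguduvwu* — last vowel /u/ (a rounded vowel) → -uk → *eguduvwuuk*.

eguduvwuuk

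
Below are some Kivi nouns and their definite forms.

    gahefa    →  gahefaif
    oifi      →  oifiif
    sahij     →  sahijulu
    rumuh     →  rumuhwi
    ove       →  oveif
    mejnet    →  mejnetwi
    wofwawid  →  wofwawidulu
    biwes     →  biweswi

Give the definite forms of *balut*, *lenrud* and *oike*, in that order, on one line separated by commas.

balutwi, lenrudulu, oikeif

The suffix is conditioned by the final sound: -wi when the stem ends in a voiceless consonant (*rumuh*, *mejnet*, *biwes*); -ulu when the stem ends in a voiced consonant (*sahij*, *wofwawid*); -if when the stem ends in a vowel (*gahefa*, *oifi*, *ove*).
*balut* — final sound /t/ (a voiceless consonant) → -wi → *balutwi*.
*lenrud*: final sound = /d/, a voiced consonant → -ulu → *lenrudulu*.
The final sound of *oike* is /e/, which is a vowel, so the suffix is -if, giving *oikeif*.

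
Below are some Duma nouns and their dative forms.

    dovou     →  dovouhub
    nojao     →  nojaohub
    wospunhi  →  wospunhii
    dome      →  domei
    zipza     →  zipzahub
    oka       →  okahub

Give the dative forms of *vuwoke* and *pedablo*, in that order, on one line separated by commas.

vuwokei, pedablohub

The suffix is conditioned by the last vowel: -i when the last vowel of the stem is a front vowel (*wospunhi*, *dome*); -hub when the last vowel of the stem is a back vowel (*dovou*, *nojao*, *zipza*, *oka*).
*vuwoke* — last vowel /e/ (a front vowel) → -i → *vuwokei*.
*pedablo* — last vowel /o/ (a back vowel) → -hub → *pedablohub*.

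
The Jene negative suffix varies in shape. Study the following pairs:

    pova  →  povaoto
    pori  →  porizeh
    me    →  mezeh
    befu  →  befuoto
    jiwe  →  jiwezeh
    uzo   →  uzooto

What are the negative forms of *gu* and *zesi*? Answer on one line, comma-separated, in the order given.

guoto, zesizeh

The suffix is conditioned by the last vowel: -zeh when the last vowel of the stem is a front vowel (*pori*, *me*, *jiwe*); -oto when the last vowel of the stem is a back vowel (*pova*, *befu*, *uzo*).
The last vowel of *gu* is /u/, which is a back vowel, so the suffix is -oto, giving *guoto*.
*zesi* — last vowel /i/ (a front vowel) → -zeh → *zesizeh*.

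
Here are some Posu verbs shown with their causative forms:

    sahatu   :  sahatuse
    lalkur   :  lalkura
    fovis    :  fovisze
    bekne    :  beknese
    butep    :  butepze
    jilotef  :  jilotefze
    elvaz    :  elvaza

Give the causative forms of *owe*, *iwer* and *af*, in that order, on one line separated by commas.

owese, iwera, afze

The alternation tracks the final sound of the stem — -ze when the stem ends in a voiceless consonant (*fovis*, *butep*, *jilotef*); -a when the stem ends in a voiced consonant (*lalkur*, *elvaz*); -se when the stem ends in a vowel (*sahatu*, *bekne*).
Since the final sound of *owe* is /e/ (a vowel), it takes -se, giving *owese*.
The final sound of *iwer* is /r/, which is a voiced consonant, so the suffix is -a, giving *iwera*.
*af* — final sound /f/ (a voiceless consonant) → -ze → *afze*.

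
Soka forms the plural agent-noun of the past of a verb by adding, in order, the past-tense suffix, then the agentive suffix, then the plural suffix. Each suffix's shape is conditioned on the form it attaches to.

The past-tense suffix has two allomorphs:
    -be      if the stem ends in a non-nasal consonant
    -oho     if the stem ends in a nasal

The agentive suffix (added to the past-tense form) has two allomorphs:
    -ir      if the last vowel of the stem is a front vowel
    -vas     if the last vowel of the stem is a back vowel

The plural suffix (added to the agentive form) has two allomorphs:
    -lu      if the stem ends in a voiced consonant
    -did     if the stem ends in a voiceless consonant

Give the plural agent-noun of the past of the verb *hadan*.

*hadan*: final consonant = /n/, a nasal → -oho → *hadanoho*.
Since the last vowel of the past-tense form *hadanoho* is /o/ (a back vowel), it takes -vas, giving *hadanohovas*.
Since the final consonant of the agentive form *hadanohovas* is /s/ (voiceless), it takes -did, giving *hadanohovasdid*.

hadanohovasdid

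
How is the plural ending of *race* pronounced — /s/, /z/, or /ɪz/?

/ɪz/

The stem *race* ends in a sibilant (/s, z, ʃ, ʒ, tʃ, dʒ/).
The plural suffix surfaces as /ɪz/ after sibilants, /s/ after other voiceless consonants, and /z/ after other voiced sounds.
So the plural -s on *race* is pronounced /ɪz/.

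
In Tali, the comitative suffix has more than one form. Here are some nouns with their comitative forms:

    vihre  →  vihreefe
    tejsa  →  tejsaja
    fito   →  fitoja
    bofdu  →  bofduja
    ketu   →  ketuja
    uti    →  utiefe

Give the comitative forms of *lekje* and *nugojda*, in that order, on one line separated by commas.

lekjeefe, nugojdaja

The suffix is conditioned by the last vowel: -efe when the last vowel of the stem is a front vowel (*vihre*, *uti*); -ja when the last vowel of the stem is a back vowel (*tejsa*, *fito*, *bofdu*, *ketu*).
*lekje* — last vowel /e/ (a front vowel) → -efe → *lekjeefe*.
*nugojda*: last vowel = /a/, a back vowel → -ja → *nugojdaja*.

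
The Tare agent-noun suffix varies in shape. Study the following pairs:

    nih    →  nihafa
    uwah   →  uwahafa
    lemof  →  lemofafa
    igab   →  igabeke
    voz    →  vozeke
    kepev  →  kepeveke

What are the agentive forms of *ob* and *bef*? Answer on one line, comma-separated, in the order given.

obeke, befafa

The pattern is voicing of the final consonant: -afa when the stem ends in a voiceless consonant (*nih*, *uwah*, *lemof*); -eke when the stem ends in a voiced consonant (*igab*, *voz*, *kepev*).
*ob*: final consonant = /b/, voiced → -eke → *obeke*.
*bef*: final consonant = /f/, voiceless → -afa → *befafa*.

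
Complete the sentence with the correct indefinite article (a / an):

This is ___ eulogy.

a

The indefinite article is chosen by the initial *sound* of the following word, not its spelling.
*eulogy* begins with the sound /juː/ (eu pronounced /juː/) — a consonant sound.
So the article is *a*: This is a eulogy.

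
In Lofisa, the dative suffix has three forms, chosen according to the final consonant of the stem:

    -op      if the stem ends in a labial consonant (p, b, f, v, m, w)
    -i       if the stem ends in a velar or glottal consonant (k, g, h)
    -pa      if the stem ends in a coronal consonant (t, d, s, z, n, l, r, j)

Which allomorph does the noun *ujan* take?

-pa

*ujan* — final consonant /n/ (coronal) → -pa.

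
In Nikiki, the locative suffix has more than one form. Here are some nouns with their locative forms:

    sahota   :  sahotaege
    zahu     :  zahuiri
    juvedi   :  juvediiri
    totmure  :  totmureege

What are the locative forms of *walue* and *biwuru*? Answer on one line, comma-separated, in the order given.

walueege, biwuruiri

Looking at the last vowel of each stem: -iri when the last vowel of the stem is a high vowel (*zahu*, *juvedi*); -ege when the last vowel of the stem is a non-high vowel (*sahota*, *totmure*).
*walue* — last vowel /e/ (a non-high vowel) → -ege → *walueege*.
*biwuru* — last vowel /u/ (a high vowel) → -iri → *biwuruiri*.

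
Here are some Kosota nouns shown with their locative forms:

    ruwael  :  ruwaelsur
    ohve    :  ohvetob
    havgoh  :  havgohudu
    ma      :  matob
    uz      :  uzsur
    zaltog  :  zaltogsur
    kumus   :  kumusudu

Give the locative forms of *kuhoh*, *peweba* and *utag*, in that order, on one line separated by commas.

Looking at the final sound of each stem: -udu when the stem ends in a voiceless consonant (*havgoh*, *kumus*); -sur when the stem ends in a voiced consonant (*ruwael*, *uz*, *zaltog*); -tob when the stem ends in a vowel (*ohve*, *ma*).
*kuhoh* — final sound /h/ (a voiceless consonant) → -udu → *kuhohudu*.
*peweba*: final sound = /a/, a vowel → -tob → *pewebatob*.
Since the final sound of *utag* is /g/ (a voiced consonant), it takes -sur, giving *utagsur*.

kuhohudu, pewebatob, utagsur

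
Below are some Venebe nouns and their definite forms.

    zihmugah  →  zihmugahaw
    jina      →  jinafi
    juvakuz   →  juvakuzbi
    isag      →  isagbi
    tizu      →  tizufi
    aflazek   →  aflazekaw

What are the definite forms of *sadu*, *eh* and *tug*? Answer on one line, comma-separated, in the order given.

Looking at the final sound of each stem: -aw when the stem ends in a voiceless consonant (*zihmugah*, *aflazek*); -bi when the stem ends in a voiced consonant (*juvakuz*, *isag*); -fi when the stem ends in a vowel (*jina*, *tizu*).
The final sound of *sadu* is /u/, which is a vowel, so the suffix is -fi, giving *sadufi*.
*eh*: final sound = /h/, a voiceless consonant → -aw → *ehaw*.
*tug*: final sound = /g/, a voiced consonant → -bi → *tugbi*.

sadufi, ehaw, tugbi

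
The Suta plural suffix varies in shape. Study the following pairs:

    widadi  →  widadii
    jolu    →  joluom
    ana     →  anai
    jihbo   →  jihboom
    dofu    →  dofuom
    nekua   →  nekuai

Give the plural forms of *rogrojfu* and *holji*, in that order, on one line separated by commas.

rogrojfuom, holjii

Looking at the last vowel of each stem: -om when the last vowel of the stem is a rounded vowel (*jolu*, *jihbo*, *dofu*); -i when the last vowel of the stem is an unrounded vowel (*widadi*, *ana*, *nekua*).
*rogrojfu*: last vowel = /u/, a rounded vowel → -om → *rogrojfuom*.
Since the last vowel of *holji* is /i/ (an unrounded vowel), it takes -i, giving *holjii*.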